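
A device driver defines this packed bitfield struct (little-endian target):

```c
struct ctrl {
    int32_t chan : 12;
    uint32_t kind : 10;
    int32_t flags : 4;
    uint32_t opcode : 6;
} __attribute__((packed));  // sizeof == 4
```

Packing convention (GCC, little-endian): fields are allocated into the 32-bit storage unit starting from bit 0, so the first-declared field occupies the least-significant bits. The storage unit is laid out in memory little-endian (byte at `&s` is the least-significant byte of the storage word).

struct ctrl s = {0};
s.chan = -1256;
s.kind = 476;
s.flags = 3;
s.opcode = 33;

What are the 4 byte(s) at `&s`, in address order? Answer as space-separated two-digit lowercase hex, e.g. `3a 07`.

18 cb dd 84

chan (12b) val=-1256 bits=0xb18 at bit 0: 0x00000b18
kind (10b) val=476 bits=0x1dc at bit 12: 0x001dcb18
flags (4b) val=3 bits=0x3 at bit 22: 0x00ddcb18
opcode (6b) val=33 bits=0x21 at bit 26: 0x84ddcb18
word = 0x84ddcb18 → little-endian bytes:
  [0]=0x18  [1]=0xcb  [2]=0xdd  [3]=0x84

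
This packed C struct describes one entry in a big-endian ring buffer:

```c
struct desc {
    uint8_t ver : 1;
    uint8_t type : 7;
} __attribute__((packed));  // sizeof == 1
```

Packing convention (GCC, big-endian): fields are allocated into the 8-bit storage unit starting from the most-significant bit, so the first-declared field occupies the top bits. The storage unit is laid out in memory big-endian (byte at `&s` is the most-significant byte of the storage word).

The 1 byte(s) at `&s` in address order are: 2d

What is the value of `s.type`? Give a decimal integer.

[0]=0x2d (big-endian) → word 0x2d
ver [7+:1] = (word>>7) & 0x1 = 0
type [0+:7] = (word>>0) & 0x7f = 45  ←

45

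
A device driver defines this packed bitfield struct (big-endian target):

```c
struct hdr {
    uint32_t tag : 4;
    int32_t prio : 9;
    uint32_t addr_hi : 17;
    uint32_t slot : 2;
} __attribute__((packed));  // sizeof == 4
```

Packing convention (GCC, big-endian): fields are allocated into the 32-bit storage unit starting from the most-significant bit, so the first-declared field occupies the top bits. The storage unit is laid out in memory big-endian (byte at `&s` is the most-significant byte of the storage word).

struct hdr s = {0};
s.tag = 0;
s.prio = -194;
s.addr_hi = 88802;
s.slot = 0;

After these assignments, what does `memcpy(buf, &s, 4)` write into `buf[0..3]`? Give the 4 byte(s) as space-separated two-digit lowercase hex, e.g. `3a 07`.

tag:4 = 0 → 0x0 << 28 → word 0x00000000
prio:9 = -194 → 0x13e << 19 → word 0x09f00000
addr_hi:17 = 88802 → 0x15ae2 << 2 → word 0x09f56b88
slot:2 = 0 → 0x0 << 0 → word 0x09f56b88
word = 0x09f56b88 → big-endian bytes:
  [0]=0x09  [1]=0xf5  [2]=0x6b  [3]=0x88

09 f5 6b 88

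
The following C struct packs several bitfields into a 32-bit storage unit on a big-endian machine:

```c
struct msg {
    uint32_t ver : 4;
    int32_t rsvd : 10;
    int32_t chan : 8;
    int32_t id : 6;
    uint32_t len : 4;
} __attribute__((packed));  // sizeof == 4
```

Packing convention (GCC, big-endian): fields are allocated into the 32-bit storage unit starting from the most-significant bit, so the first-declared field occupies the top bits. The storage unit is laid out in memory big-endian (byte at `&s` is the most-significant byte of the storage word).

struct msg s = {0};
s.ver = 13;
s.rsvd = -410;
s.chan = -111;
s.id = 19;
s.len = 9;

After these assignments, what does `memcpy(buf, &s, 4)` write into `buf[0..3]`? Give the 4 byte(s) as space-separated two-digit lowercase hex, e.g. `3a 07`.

[28+:4] ver=13 & 0xf = 0xd; word=0xd0000000
[18+:10] rsvd=-410 & 0x3ff = 0x266; word=0xd9980000
[10+:8] chan=-111 & 0xff = 0x91; word=0xd99a4400
[4+:6] id=19 & 0x3f = 0x13; word=0xd99a4530
[0+:4] len=9 & 0xf = 0x9; word=0xd99a4539
word = 0xd99a4539 → big-endian bytes:
  [0]=0xd9  [1]=0x9a  [2]=0x45  [3]=0x39

d9 9a 45 39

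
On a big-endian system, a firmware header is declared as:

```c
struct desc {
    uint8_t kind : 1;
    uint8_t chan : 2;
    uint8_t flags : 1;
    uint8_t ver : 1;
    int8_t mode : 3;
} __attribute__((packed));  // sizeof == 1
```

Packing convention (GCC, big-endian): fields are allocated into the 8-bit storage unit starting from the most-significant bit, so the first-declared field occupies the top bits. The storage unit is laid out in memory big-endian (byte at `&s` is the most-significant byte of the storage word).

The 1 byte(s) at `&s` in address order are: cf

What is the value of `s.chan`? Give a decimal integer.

[0]=0xcf (big-endian) → word 0xcf
kind [7+:1] = (word>>7) & 0x1 = 1
chan [5+:2] = (word>>5) & 0x3 = 2  ←
flags [4+:1] = (word>>4) & 0x1 = 0
ver [3+:1] = (word>>3) & 0x1 = 1
mode [0+:3] = (word>>0) & 0x7 = 7

2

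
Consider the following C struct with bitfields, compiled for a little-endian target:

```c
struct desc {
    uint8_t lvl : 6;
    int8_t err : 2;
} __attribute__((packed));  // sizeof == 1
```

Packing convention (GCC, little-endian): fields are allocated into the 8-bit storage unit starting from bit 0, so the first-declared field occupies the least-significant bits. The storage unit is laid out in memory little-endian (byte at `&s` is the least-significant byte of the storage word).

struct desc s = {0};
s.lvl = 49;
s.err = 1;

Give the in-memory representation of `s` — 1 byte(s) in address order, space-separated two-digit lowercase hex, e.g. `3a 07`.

[0+:6] lvl=49 & 0x3f = 0x31; word=0x31
[6+:2] err=1 & 0x3 = 0x1; word=0x71
word = 0x71 → little-endian bytes:
  [0]=0x71

71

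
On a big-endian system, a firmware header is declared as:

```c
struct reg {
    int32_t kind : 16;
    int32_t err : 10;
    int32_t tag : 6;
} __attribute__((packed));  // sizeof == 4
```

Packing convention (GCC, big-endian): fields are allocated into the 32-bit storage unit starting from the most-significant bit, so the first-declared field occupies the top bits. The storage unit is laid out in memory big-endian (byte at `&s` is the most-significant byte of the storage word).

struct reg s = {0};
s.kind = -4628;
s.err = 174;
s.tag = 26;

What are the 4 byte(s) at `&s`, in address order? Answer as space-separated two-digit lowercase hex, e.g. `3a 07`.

ed ec 2b 9a

kind:16 = -4628 → 0xedec << 16 → word 0xedec0000
err:10 = 174 → 0xae << 6 → word 0xedec2b80
tag:6 = 26 → 0x1a << 0 → word 0xedec2b9a
word = 0xedec2b9a → big-endian bytes:
  [0]=0xed  [1]=0xec  [2]=0x2b  [3]=0x9a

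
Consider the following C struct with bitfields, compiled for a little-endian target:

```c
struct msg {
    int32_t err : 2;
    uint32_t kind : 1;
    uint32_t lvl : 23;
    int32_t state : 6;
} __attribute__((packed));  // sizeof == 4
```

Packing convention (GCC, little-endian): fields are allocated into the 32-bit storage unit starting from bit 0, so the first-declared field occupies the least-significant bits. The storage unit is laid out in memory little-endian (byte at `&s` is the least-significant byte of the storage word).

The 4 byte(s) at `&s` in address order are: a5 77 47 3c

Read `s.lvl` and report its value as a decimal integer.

585460

[0]=0xa5 [1]=0x77 [2]=0x47 [3]=0x3c (little-endian) → word 0x3c4777a5
err [0+:2] = (word>>0) & 0x3 = 1
kind [2+:1] = (word>>2) & 0x1 = 1
lvl [3+:23] = (word>>3) & 0x7fffff = 585460  ←
state [26+:6] = (word>>26) & 0x3f = 15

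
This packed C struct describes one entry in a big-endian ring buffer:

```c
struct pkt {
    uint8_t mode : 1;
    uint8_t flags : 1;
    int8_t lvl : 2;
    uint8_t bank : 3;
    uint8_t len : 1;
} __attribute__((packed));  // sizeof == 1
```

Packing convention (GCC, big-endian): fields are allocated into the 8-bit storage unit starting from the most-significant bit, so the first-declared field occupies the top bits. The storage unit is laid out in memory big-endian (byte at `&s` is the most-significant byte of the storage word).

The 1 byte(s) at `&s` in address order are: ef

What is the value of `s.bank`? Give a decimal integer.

7

[0]=0xef (big-endian) → word 0xef
mode [7+:1] = (word>>7) & 0x1 = 1
flags [6+:1] = (word>>6) & 0x1 = 1
lvl [4+:2] = (word>>4) & 0x3 = 2
bank [1+:3] = (word>>1) & 0x7 = 7  ←
len [0+:1] = (word>>0) & 0x1 = 1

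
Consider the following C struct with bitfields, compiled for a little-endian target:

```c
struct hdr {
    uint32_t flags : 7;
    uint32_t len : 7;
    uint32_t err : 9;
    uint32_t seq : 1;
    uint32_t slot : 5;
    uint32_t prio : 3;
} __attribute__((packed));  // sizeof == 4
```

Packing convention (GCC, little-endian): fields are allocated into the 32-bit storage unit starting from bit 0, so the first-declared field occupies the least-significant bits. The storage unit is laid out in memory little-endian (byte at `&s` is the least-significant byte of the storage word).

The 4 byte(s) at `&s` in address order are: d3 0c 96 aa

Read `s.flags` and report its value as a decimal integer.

[0]=0xd3 [1]=0x0c [2]=0x96 [3]=0xaa (little-endian) → word 0xaa960cd3
flags [0+:7] = (word>>0) & 0x7f = 83  ←
len [7+:7] = (word>>7) & 0x7f = 25
err [14+:9] = (word>>14) & 0x1ff = 88
seq [23+:1] = (word>>23) & 0x1 = 1
slot [24+:5] = (word>>24) & 0x1f = 10
prio [29+:3] = (word>>29) & 0x7 = 5

83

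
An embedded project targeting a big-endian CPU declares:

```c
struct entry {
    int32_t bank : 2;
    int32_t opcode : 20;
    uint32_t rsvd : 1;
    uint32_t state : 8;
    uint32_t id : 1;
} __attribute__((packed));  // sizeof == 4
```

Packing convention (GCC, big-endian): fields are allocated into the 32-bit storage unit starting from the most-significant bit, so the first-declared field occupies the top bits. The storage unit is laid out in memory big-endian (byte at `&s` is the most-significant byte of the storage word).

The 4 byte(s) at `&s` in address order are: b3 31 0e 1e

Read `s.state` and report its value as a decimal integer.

15

[0]=0xb3 [1]=0x31 [2]=0x0e [3]=0x1e (big-endian) → word 0xb3310e1e
bank:2 @ bit 30 → (0xb3310e1e>>30)&0x3 = 0x2
opcode:20 @ bit 10 → (0xb3310e1e>>10)&0xfffff = 0xccc43
rsvd:1 @ bit 9 → (0xb3310e1e>>9)&0x1 = 0x1
state:8 @ bit 1 → (0xb3310e1e>>1)&0xff = 0xf  ←
id:1 @ bit 0 → (0xb3310e1e>>0)&0x1 = 0x0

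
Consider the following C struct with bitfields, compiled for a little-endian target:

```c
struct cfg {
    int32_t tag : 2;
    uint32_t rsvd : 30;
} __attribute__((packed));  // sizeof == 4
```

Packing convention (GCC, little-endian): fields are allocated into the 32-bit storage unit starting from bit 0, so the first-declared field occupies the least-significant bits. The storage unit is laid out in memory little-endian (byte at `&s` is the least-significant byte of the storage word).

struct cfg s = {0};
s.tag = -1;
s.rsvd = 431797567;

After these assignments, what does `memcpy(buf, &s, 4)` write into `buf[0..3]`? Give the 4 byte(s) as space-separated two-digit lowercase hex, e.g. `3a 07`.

ff d4 f2 66

tag (2b) val=-1 bits=0x3 at bit 0: 0x00000003
rsvd (30b) val=431797567 bits=0x19bcb53f at bit 2: 0x66f2d4ff
word = 0x66f2d4ff → little-endian bytes:
  [0]=0xff  [1]=0xd4  [2]=0xf2  [3]=0x66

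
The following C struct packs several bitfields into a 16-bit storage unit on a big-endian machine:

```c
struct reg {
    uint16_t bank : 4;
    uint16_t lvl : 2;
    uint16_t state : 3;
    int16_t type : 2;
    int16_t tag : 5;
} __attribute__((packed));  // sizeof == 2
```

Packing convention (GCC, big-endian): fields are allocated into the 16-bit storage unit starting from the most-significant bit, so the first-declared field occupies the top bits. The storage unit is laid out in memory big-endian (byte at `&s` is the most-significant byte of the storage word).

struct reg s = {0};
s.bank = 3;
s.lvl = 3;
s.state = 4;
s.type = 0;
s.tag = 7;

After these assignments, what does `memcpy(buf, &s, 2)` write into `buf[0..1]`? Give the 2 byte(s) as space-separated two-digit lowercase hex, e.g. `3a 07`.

3e 07

bank (4b) val=3 bits=0x3 at bit 12: 0x3000
lvl (2b) val=3 bits=0x3 at bit 10: 0x3c00
state (3b) val=4 bits=0x4 at bit 7: 0x3e00
type (2b) val=0 bits=0x0 at bit 5: 0x3e00
tag (5b) val=7 bits=0x7 at bit 0: 0x3e07
word = 0x3e07 → big-endian bytes:
  [0]=0x3e  [1]=0x07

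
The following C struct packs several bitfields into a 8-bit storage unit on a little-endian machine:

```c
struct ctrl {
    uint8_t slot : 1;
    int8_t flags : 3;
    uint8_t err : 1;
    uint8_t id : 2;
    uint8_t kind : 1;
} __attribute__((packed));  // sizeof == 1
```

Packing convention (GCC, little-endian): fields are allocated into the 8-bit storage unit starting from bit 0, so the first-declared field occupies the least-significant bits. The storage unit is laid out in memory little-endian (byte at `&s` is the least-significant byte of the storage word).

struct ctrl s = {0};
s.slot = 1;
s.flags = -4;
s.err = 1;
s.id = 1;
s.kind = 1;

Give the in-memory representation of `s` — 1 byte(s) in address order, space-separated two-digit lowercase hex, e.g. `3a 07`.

slot:1 = 1 → 0x1 << 0 → word 0x01
flags:3 = -4 → 0x4 << 1 → word 0x09
err:1 = 1 → 0x1 << 4 → word 0x19
id:2 = 1 → 0x1 << 5 → word 0x39
kind:1 = 1 → 0x1 << 7 → word 0xb9
word = 0xb9 → little-endian bytes:
  [0]=0xb9

b9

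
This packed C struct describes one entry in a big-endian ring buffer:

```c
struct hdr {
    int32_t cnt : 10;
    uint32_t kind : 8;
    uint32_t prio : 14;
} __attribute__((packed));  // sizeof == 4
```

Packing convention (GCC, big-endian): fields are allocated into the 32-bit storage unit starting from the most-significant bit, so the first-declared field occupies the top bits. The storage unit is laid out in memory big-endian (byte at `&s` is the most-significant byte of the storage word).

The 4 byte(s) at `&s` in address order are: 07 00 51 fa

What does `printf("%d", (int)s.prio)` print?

[0]=0x07 [1]=0x00 [2]=0x51 [3]=0xfa (big-endian) → word 0x070051fa
cnt:10 @ bit 22 → (0x070051fa>>22)&0x3ff = 0x1c
kind:8 @ bit 14 → (0x070051fa>>14)&0xff = 0x1
prio:14 @ bit 0 → (0x070051fa>>0)&0x3fff = 0x11fa  ←

4602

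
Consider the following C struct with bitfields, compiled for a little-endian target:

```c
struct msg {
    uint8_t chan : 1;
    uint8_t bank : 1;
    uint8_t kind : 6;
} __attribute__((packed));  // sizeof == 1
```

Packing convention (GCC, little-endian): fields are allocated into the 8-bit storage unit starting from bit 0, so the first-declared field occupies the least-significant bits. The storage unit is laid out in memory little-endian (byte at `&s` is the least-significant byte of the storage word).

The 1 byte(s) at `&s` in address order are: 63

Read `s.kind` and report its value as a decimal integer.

24

[0]=0x63 (little-endian) → word 0x63
chan [0+:1] = (word>>0) & 0x1 = 1
bank [1+:1] = (word>>1) & 0x1 = 1
kind [2+:6] = (word>>2) & 0x3f = 24  ←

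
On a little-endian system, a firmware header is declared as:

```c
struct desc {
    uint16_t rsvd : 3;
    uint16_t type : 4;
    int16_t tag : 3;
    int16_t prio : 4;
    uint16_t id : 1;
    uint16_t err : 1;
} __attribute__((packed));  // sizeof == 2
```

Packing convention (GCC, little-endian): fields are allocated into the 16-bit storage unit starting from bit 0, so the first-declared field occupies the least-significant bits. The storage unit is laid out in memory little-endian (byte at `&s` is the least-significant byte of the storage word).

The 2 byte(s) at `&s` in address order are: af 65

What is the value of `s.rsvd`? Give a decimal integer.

[0]=0xaf [1]=0x65 (little-endian) → word 0x65af
rsvd:3 @ bit 0 → (0x65af>>0)&0x7 = 0x7  ←
type:4 @ bit 3 → (0x65af>>3)&0xf = 0x5
tag:3 @ bit 7 → (0x65af>>7)&0x7 = 0x3
prio:4 @ bit 10 → (0x65af>>10)&0xf = 0x9
id:1 @ bit 14 → (0x65af>>14)&0x1 = 0x1
err:1 @ bit 15 → (0x65af>>15)&0x1 = 0x0

7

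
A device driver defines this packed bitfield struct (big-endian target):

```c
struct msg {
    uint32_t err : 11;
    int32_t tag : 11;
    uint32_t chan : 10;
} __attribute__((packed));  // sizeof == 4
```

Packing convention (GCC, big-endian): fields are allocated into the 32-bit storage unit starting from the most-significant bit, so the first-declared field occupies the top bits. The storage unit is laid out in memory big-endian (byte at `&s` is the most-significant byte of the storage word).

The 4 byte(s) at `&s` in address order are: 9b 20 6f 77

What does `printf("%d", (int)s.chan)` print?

887

[0]=0x9b [1]=0x20 [2]=0x6f [3]=0x77 (big-endian) → word 0x9b206f77
err:11 @ bit 21 → (0x9b206f77>>21)&0x7ff = 0x4d9
tag:11 @ bit 10 → (0x9b206f77>>10)&0x7ff = 0x1b
chan:10 @ bit 0 → (0x9b206f77>>0)&0x3ff = 0x377  ←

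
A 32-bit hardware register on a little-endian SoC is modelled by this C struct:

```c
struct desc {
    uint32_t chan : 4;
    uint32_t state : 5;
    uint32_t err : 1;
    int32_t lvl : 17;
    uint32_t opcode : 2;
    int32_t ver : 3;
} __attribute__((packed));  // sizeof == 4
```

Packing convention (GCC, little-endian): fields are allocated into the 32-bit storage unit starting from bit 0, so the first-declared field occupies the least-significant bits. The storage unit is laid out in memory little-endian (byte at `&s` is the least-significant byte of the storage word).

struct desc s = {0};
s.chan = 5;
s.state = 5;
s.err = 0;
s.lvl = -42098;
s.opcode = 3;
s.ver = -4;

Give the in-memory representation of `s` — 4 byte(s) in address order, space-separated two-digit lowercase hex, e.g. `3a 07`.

55 38 6e 9d

chan (4b) val=5 bits=0x5 at bit 0: 0x00000005
state (5b) val=5 bits=0x5 at bit 4: 0x00000055
err (1b) val=0 bits=0x0 at bit 9: 0x00000055
lvl (17b) val=-42098 bits=0x15b8e at bit 10: 0x056e3855
opcode (2b) val=3 bits=0x3 at bit 27: 0x1d6e3855
ver (3b) val=-4 bits=0x4 at bit 29: 0x9d6e3855
word = 0x9d6e3855 → little-endian bytes:
  [0]=0x55  [1]=0x38  [2]=0x6e  [3]=0x9d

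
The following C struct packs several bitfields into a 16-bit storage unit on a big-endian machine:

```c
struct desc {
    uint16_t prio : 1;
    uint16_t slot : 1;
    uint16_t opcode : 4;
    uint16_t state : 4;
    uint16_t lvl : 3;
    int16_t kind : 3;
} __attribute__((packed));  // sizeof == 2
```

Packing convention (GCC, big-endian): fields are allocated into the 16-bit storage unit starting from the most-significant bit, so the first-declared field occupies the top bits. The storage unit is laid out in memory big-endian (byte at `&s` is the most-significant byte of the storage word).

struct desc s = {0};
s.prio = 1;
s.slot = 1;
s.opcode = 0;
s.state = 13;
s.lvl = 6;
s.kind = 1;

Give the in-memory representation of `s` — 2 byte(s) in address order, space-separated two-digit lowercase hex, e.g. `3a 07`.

c3 71

prio:1 = 1 → 0x1 << 15 → word 0x8000
slot:1 = 1 → 0x1 << 14 → word 0xc000
opcode:4 = 0 → 0x0 << 10 → word 0xc000
state:4 = 13 → 0xd << 6 → word 0xc340
lvl:3 = 6 → 0x6 << 3 → word 0xc370
kind:3 = 1 → 0x1 << 0 → word 0xc371
word = 0xc371 → big-endian bytes:
  [0]=0xc3  [1]=0x71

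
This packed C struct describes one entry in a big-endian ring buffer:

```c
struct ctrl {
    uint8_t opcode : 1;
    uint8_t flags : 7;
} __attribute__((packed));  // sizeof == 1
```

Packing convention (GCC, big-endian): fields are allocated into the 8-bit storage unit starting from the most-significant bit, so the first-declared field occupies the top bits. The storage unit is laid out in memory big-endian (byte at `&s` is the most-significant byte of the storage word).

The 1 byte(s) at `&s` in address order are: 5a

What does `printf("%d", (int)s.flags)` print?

90

[0]=0x5a (big-endian) → word 0x5a
opcode:1 @ bit 7 → (0x5a>>7)&0x1 = 0x0
flags:7 @ bit 0 → (0x5a>>0)&0x7f = 0x5a  ←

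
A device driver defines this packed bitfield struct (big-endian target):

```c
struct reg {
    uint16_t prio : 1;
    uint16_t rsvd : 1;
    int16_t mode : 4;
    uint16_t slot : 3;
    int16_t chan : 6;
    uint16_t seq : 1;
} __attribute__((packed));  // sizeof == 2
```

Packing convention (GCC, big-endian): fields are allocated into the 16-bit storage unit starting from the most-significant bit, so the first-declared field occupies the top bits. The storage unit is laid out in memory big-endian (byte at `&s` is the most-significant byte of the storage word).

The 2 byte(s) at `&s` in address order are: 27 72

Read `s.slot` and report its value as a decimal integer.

6

[0]=0x27 [1]=0x72 (big-endian) → word 0x2772
prio [15+:1] = (word>>15) & 0x1 = 0
rsvd [14+:1] = (word>>14) & 0x1 = 0
mode [10+:4] = (word>>10) & 0xf = 9
slot [7+:3] = (word>>7) & 0x7 = 6  ←
chan [1+:6] = (word>>1) & 0x3f = 57
seq [0+:1] = (word>>0) & 0x1 = 0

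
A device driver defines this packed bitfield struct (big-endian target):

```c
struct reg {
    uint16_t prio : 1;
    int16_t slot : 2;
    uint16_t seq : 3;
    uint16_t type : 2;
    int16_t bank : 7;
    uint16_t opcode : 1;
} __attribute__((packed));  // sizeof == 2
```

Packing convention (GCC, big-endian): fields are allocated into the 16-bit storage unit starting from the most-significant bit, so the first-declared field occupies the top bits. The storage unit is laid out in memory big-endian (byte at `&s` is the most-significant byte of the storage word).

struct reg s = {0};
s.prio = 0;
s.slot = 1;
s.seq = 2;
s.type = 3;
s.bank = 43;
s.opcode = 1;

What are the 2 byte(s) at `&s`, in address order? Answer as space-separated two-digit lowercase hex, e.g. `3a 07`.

[15+:1] prio=0 & 0x1 = 0x0; word=0x0000
[13+:2] slot=1 & 0x3 = 0x1; word=0x2000
[10+:3] seq=2 & 0x7 = 0x2; word=0x2800
[8+:2] type=3 & 0x3 = 0x3; word=0x2b00
[1+:7] bank=43 & 0x7f = 0x2b; word=0x2b56
[0+:1] opcode=1 & 0x1 = 0x1; word=0x2b57
word = 0x2b57 → big-endian bytes:
  [0]=0x2b  [1]=0x57

2b 57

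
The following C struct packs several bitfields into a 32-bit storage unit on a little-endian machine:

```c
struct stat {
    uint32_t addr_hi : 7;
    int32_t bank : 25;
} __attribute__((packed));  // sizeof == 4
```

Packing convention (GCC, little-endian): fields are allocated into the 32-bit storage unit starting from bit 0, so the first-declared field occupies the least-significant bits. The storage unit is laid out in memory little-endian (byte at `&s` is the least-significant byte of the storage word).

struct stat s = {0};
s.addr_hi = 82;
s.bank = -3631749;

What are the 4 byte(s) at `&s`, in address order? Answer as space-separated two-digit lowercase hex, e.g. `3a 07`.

[0+:7] addr_hi=82 & 0x7f = 0x52; word=0x00000052
[7+:25] bank=-3631749 & 0x1ffffff = 0x1c8957b; word=0xe44abdd2
word = 0xe44abdd2 → little-endian bytes:
  [0]=0xd2  [1]=0xbd  [2]=0x4a  [3]=0xe4

d2 bd 4a e4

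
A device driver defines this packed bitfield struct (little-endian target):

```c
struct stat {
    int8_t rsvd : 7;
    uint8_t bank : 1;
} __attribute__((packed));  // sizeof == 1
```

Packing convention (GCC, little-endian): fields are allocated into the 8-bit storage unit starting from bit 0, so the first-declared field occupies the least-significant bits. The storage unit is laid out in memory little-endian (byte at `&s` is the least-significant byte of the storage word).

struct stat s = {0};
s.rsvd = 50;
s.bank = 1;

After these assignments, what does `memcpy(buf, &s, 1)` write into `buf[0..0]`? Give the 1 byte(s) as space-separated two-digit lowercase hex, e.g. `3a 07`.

rsvd (7b) val=50 bits=0x32 at bit 0: 0x32
bank (1b) val=1 bits=0x1 at bit 7: 0xb2
word = 0xb2 → little-endian bytes:
  [0]=0xb2

b2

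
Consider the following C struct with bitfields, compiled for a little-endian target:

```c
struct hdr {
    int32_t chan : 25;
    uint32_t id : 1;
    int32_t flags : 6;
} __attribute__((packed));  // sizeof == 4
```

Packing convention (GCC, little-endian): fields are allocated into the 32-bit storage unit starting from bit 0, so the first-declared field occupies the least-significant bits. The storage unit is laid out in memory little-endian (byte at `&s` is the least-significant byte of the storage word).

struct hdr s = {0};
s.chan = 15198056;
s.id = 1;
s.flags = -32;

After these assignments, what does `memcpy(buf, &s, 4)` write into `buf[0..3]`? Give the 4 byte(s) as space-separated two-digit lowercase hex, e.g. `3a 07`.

chan (25b) val=15198056 bits=0xe7e768 at bit 0: 0x00e7e768
id (1b) val=1 bits=0x1 at bit 25: 0x02e7e768
flags (6b) val=-32 bits=0x20 at bit 26: 0x82e7e768
word = 0x82e7e768 → little-endian bytes:
  [0]=0x68  [1]=0xe7  [2]=0xe7  [3]=0x82

68 e7 e7 82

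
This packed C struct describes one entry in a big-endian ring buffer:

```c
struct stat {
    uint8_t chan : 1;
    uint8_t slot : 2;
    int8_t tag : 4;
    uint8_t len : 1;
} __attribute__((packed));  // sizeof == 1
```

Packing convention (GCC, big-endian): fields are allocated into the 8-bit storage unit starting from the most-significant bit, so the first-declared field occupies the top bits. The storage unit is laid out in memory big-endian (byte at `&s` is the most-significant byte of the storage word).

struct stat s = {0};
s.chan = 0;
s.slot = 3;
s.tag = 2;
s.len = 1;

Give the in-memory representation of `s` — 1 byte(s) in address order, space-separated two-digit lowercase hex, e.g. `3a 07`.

65

chan (1b) val=0 bits=0x0 at bit 7: 0x00
slot (2b) val=3 bits=0x3 at bit 5: 0x60
tag (4b) val=2 bits=0x2 at bit 1: 0x64
len (1b) val=1 bits=0x1 at bit 0: 0x65
word = 0x65 → big-endian bytes:
  [0]=0x65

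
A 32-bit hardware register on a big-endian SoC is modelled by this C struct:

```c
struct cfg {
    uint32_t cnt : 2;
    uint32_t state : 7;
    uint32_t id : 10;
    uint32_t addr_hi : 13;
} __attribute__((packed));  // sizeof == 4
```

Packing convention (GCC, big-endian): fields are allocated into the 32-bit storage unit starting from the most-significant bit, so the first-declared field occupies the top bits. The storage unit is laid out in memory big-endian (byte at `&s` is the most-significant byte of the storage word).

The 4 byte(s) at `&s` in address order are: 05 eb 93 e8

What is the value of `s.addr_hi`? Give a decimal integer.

5096

[0]=0x05 [1]=0xeb [2]=0x93 [3]=0xe8 (big-endian) → word 0x05eb93e8
cnt:2 @ bit 30 → (0x05eb93e8>>30)&0x3 = 0x0
state:7 @ bit 23 → (0x05eb93e8>>23)&0x7f = 0xb
id:10 @ bit 13 → (0x05eb93e8>>13)&0x3ff = 0x35c
addr_hi:13 @ bit 0 → (0x05eb93e8>>0)&0x1fff = 0x13e8  ←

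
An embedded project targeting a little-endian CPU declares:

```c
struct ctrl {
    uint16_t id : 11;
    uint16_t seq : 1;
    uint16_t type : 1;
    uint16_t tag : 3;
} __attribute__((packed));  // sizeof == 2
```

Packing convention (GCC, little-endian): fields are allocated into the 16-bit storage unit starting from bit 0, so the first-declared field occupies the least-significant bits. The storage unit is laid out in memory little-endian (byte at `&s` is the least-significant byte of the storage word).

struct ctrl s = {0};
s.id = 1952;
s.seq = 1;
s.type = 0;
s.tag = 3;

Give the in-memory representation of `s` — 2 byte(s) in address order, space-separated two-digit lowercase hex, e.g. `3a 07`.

a0 6f

id:11 = 1952 → 0x7a0 << 0 → word 0x07a0
seq:1 = 1 → 0x1 << 11 → word 0x0fa0
type:1 = 0 → 0x0 << 12 → word 0x0fa0
tag:3 = 3 → 0x3 << 13 → word 0x6fa0
word = 0x6fa0 → little-endian bytes:
  [0]=0xa0  [1]=0x6f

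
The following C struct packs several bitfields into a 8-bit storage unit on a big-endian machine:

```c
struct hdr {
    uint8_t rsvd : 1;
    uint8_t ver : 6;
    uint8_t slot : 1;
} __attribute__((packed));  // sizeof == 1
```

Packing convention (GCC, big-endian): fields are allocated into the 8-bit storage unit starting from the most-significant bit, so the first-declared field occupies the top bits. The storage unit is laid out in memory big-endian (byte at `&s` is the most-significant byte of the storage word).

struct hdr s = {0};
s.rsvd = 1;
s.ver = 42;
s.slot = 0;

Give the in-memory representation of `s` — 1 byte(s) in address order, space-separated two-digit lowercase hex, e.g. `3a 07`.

d4

[7+:1] rsvd=1 & 0x1 = 0x1; word=0x80
[1+:6] ver=42 & 0x3f = 0x2a; word=0xd4
[0+:1] slot=0 & 0x1 = 0x0; word=0xd4
word = 0xd4 → big-endian bytes:
  [0]=0xd4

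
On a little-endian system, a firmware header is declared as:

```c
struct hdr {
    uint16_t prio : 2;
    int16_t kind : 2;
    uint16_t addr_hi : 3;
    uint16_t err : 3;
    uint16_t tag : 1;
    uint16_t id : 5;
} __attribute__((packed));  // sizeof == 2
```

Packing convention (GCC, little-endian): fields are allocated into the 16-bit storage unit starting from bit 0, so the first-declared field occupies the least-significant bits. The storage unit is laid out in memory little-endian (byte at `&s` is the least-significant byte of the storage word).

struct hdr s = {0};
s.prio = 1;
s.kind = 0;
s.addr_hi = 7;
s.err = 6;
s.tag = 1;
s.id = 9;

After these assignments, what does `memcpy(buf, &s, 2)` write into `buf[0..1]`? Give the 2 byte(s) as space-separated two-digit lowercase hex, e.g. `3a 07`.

71 4f

prio (2b) val=1 bits=0x1 at bit 0: 0x0001
kind (2b) val=0 bits=0x0 at bit 2: 0x0001
addr_hi (3b) val=7 bits=0x7 at bit 4: 0x0071
err (3b) val=6 bits=0x6 at bit 7: 0x0371
tag (1b) val=1 bits=0x1 at bit 10: 0x0771
id (5b) val=9 bits=0x9 at bit 11: 0x4f71
word = 0x4f71 → little-endian bytes:
  [0]=0x71  [1]=0x4f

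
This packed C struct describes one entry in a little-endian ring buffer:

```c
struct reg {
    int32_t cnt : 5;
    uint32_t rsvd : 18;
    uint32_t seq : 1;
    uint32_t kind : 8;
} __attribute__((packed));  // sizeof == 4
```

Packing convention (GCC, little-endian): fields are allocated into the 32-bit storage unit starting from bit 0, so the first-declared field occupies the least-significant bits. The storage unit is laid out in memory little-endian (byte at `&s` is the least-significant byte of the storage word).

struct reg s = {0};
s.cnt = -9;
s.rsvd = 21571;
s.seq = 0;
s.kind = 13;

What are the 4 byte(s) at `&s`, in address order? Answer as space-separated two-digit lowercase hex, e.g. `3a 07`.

cnt:5 = -9 → 0x17 << 0 → word 0x00000017
rsvd:18 = 21571 → 0x5443 << 5 → word 0x000a8877
seq:1 = 0 → 0x0 << 23 → word 0x000a8877
kind:8 = 13 → 0xd << 24 → word 0x0d0a8877
word = 0x0d0a8877 → little-endian bytes:
  [0]=0x77  [1]=0x88  [2]=0x0a  [3]=0x0d

77 88 0a 0d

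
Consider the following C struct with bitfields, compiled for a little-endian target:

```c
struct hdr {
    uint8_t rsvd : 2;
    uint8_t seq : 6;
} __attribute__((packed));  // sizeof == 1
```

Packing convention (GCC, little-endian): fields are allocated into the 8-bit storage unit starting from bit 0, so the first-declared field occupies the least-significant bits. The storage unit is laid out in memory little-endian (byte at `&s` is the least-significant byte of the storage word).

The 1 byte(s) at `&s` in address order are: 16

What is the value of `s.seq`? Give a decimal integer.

5

[0]=0x16 (little-endian) → word 0x16
rsvd [0+:2] = (word>>0) & 0x3 = 2
seq [2+:6] = (word>>2) & 0x3f = 5  ←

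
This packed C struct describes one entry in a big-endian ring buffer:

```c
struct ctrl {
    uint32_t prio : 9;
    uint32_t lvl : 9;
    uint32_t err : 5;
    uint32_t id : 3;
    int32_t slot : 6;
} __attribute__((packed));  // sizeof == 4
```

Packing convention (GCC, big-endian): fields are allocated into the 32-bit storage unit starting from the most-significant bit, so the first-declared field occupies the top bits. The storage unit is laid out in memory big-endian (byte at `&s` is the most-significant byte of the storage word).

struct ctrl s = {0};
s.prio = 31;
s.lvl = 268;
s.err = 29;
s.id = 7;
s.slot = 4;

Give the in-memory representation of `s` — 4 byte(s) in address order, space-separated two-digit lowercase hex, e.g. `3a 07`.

[23+:9] prio=31 & 0x1ff = 0x1f; word=0x0f800000
[14+:9] lvl=268 & 0x1ff = 0x10c; word=0x0fc30000
[9+:5] err=29 & 0x1f = 0x1d; word=0x0fc33a00
[6+:3] id=7 & 0x7 = 0x7; word=0x0fc33bc0
[0+:6] slot=4 & 0x3f = 0x4; word=0x0fc33bc4
word = 0x0fc33bc4 → big-endian bytes:
  [0]=0x0f  [1]=0xc3  [2]=0x3b  [3]=0xc4

0f c3 3b c4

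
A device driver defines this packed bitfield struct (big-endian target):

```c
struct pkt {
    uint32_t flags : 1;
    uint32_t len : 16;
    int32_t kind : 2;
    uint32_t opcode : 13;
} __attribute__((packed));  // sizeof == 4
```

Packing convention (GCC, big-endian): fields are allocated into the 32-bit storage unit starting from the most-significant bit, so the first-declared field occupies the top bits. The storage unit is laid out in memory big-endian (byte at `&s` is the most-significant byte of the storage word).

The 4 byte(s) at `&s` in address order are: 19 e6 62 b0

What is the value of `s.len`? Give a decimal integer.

13260

[0]=0x19 [1]=0xe6 [2]=0x62 [3]=0xb0 (big-endian) → word 0x19e662b0
flags [31+:1] = (word>>31) & 0x1 = 0
len [15+:16] = (word>>15) & 0xffff = 13260  ←
kind [13+:2] = (word>>13) & 0x3 = 3
opcode [0+:13] = (word>>0) & 0x1fff = 688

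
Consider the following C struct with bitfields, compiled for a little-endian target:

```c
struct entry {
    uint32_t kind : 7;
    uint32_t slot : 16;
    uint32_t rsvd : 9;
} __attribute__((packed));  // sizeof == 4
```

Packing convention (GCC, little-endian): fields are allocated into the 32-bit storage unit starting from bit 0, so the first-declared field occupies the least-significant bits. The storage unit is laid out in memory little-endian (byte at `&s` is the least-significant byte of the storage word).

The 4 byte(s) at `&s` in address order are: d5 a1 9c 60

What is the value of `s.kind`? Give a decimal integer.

[0]=0xd5 [1]=0xa1 [2]=0x9c [3]=0x60 (little-endian) → word 0x609ca1d5
kind [0+:7] = (word>>0) & 0x7f = 85  ←
slot [7+:16] = (word>>7) & 0xffff = 14659
rsvd [23+:9] = (word>>23) & 0x1ff = 193

85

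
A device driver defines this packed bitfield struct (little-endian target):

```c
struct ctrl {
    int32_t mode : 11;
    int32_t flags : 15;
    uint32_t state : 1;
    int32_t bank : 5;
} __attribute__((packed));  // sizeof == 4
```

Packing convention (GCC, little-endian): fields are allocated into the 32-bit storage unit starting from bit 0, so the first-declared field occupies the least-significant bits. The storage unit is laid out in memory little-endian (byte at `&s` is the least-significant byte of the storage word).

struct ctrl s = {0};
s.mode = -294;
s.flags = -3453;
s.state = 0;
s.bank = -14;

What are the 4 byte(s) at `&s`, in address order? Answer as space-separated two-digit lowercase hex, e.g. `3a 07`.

mode (11b) val=-294 bits=0x6da at bit 0: 0x000006da
flags (15b) val=-3453 bits=0x7283 at bit 11: 0x03941eda
state (1b) val=0 bits=0x0 at bit 26: 0x03941eda
bank (5b) val=-14 bits=0x12 at bit 27: 0x93941eda
word = 0x93941eda → little-endian bytes:
  [0]=0xda  [1]=0x1e  [2]=0x94  [3]=0x93

da 1e 94 93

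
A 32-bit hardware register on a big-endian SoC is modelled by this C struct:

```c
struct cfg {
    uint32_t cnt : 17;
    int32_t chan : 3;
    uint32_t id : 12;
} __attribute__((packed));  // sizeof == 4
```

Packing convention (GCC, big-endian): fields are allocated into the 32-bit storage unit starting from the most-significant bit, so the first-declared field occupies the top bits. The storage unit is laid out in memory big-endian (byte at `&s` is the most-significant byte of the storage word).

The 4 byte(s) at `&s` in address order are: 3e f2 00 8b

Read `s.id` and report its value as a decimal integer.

139

[0]=0x3e [1]=0xf2 [2]=0x00 [3]=0x8b (big-endian) → word 0x3ef2008b
cnt [15+:17] = (word>>15) & 0x1ffff = 32228
chan [12+:3] = (word>>12) & 0x7 = 0
id [0+:12] = (word>>0) & 0xfff = 139  ←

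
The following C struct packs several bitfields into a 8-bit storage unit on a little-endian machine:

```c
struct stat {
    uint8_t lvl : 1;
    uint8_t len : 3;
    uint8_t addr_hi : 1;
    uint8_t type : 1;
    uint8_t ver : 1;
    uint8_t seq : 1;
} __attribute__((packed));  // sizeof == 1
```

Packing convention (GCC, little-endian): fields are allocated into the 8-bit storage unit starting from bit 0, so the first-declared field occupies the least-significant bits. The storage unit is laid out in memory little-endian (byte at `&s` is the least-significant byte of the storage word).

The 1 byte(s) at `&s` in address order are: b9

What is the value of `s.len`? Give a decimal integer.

4

[0]=0xb9 (little-endian) → word 0xb9
lvl [0+:1] = (word>>0) & 0x1 = 1
len [1+:3] = (word>>1) & 0x7 = 4  ←
addr_hi [4+:1] = (word>>4) & 0x1 = 1
type [5+:1] = (word>>5) & 0x1 = 1
ver [6+:1] = (word>>6) & 0x1 = 0
seq [7+:1] = (word>>7) & 0x1 = 1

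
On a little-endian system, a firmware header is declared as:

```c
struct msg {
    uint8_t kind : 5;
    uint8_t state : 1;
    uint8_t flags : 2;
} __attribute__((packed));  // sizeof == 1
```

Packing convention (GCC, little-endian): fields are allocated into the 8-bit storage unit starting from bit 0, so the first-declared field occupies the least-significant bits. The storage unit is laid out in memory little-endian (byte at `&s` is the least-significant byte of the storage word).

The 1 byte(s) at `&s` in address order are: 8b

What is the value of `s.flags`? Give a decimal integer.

2

[0]=0x8b (little-endian) → word 0x8b
kind [0+:5] = (word>>0) & 0x1f = 11
state [5+:1] = (word>>5) & 0x1 = 0
flags [6+:2] = (word>>6) & 0x3 = 2  ←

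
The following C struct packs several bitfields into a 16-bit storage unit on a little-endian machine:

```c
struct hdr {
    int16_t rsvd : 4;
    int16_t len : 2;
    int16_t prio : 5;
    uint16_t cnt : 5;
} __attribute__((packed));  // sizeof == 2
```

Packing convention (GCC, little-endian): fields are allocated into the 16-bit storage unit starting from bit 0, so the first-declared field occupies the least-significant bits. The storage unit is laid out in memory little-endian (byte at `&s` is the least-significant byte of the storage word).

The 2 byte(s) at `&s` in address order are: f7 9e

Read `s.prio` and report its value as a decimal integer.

-5

[0]=0xf7 [1]=0x9e (little-endian) → word 0x9ef7
rsvd [0+:4] = (word>>0) & 0xf = 7
len [4+:2] = (word>>4) & 0x3 = 3
prio [6+:5] = (word>>6) & 0x1f = 27  ←
cnt [11+:5] = (word>>11) & 0x1f = 19
prio signed 5b, MSB=1: 27 - 32 = -5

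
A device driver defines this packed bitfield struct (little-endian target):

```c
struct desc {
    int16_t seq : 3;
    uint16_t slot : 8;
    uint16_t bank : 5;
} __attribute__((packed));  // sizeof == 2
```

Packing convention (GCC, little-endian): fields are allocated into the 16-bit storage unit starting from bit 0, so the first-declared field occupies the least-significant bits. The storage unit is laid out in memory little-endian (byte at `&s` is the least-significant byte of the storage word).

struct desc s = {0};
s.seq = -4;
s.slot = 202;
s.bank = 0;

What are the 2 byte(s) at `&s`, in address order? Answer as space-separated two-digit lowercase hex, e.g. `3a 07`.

seq:3 = -4 → 0x4 << 0 → word 0x0004
slot:8 = 202 → 0xca << 3 → word 0x0654
bank:5 = 0 → 0x0 << 11 → word 0x0654
word = 0x0654 → little-endian bytes:
  [0]=0x54  [1]=0x06

54 06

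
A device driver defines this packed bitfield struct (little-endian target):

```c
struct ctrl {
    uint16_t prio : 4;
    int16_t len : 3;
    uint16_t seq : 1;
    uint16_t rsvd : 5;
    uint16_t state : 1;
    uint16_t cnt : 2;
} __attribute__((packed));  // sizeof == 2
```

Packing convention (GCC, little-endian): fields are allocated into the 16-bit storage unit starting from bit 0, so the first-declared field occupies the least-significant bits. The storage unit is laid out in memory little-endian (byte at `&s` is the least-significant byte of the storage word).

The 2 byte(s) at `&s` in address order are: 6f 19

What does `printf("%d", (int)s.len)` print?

[0]=0x6f [1]=0x19 (little-endian) → word 0x196f
prio:4 @ bit 0 → (0x196f>>0)&0xf = 0xf
len:3 @ bit 4 → (0x196f>>4)&0x7 = 0x6  ←
seq:1 @ bit 7 → (0x196f>>7)&0x1 = 0x0
rsvd:5 @ bit 8 → (0x196f>>8)&0x1f = 0x19
state:1 @ bit 13 → (0x196f>>13)&0x1 = 0x0
cnt:2 @ bit 14 → (0x196f>>14)&0x3 = 0x0
len signed 3b, MSB=1: 6 - 8 = -2

-2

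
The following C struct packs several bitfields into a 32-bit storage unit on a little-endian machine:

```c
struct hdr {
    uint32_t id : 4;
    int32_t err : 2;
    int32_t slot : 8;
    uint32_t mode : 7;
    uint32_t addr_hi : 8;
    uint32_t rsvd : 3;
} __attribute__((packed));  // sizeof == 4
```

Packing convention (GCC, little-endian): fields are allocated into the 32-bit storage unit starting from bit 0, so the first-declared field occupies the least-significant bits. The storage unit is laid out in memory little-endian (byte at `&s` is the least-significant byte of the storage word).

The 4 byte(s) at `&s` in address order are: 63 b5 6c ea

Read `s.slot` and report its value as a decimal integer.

[0]=0x63 [1]=0xb5 [2]=0x6c [3]=0xea (little-endian) → word 0xea6cb563
id [0+:4] = (word>>0) & 0xf = 3
err [4+:2] = (word>>4) & 0x3 = 2
slot [6+:8] = (word>>6) & 0xff = 213  ←
mode [14+:7] = (word>>14) & 0x7f = 50
addr_hi [21+:8] = (word>>21) & 0xff = 83
rsvd [29+:3] = (word>>29) & 0x7 = 7
slot signed 8b, MSB=1: 213 - 256 = -43

-43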